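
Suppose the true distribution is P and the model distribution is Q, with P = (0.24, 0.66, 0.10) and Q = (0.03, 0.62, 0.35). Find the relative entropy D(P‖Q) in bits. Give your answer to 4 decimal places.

D(P‖Q) = Σ p·log₂(p/q).
  0.24·log₂(0.24/0.03) = 0.72000
  0.66·log₂(0.66/0.62) = 0.05953
  0.10·log₂(0.10/0.35) = -0.18074
D(P‖Q) = 0.5988 bits.

0.5988 bits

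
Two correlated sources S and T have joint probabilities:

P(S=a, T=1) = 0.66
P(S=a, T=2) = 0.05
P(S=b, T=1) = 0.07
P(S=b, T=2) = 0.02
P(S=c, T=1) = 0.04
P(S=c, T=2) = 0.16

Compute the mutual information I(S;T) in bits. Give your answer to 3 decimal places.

Marginals: p(S) = (0.7100, 0.0900, 0.2000), p(T) = (0.7700, 0.2300).
I(S;T) = H(S) + H(T) − H(S,T).
H(S) = 1.1279, H(T) = 0.7780, H(S,T) = 1.6019.
I(S;T) = 1.1279 + 0.7780 − 1.6019 = 0.304 bits.

0.304 bits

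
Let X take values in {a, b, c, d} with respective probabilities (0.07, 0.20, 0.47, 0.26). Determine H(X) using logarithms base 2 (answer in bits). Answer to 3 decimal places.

H(X) = −Σ p·log₂ p.
  −(0.07)·log₂(0.07) = 0.2686
  −(0.20)·log₂(0.20) = 0.4644
  −(0.47)·log₂(0.47) = 0.5120
  −(0.26)·log₂(0.26) = 0.5053
Sum: 0.2686 + 0.4644 + 0.5120 + 0.5053 = 1.750 bits.

1.750 bits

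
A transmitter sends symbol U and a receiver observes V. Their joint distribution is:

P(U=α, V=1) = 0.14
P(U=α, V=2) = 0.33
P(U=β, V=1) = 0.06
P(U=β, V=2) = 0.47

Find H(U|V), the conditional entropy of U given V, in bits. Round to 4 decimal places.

0.9585 bits

Marginals: p(U) = (0.4700, 0.5300), p(V) = (0.2000, 0.8000).
H(U|V) = Σ p(V) · H(U|V=·).
  V=1: p=0.2000, H(U|V=1) = 0.8813
  V=2: p=0.8000, H(U|V=2) = 0.9778
Weighted sum = 0.9585 bits.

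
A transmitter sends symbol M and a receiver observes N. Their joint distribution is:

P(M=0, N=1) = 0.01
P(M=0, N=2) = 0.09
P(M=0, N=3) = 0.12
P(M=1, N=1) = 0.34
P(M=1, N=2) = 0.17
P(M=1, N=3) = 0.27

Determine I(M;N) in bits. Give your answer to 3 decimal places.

0.105 bits

Marginals: p(M) = (0.2200, 0.7800), p(N) = (0.3500, 0.2600, 0.3900).
I(M;N) = H(M) + H(N) − H(M,N).
H(M) = 0.7602, H(N) = 1.5652, H(M,N) = 2.2199.
I(M;N) = 0.7602 + 1.5652 − 2.2199 = 0.105 bits.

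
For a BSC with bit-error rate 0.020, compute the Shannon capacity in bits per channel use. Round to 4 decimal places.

0.8586 bits

Binary symmetric channel: C = 1 − h₂(ε) where h₂ is the binary entropy function.
h₂(0.020) = −0.020·log₂0.020 − 0.980·log₂0.980 = 0.1414.
C = 1 − 0.1414 = 0.8586 bits per channel use.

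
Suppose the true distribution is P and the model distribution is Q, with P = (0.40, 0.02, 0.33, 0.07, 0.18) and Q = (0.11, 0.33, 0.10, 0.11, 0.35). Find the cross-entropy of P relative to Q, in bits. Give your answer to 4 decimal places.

H(P,Q) = −Σ p·log₂ q.
  −0.40·log₂(0.11) = 1.27377
  −0.02·log₂(0.33) = 0.03199
  −0.33·log₂(0.10) = 1.09624
  −0.07·log₂(0.11) = 0.22291
  −0.18·log₂(0.35) = 0.27262
H(P,Q) = 2.8975 bits.

2.8975 bits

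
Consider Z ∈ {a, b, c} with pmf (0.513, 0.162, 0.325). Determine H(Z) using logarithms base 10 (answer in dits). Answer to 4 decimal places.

0.4354 dits

H(Z) = −Σ p·log₁₀ p.
  −(0.513)·log₁₀(0.513) = 0.14871
  −(0.162)·log₁₀(0.162) = 0.12806
  −(0.325)·log₁₀(0.325) = 0.15864
Sum: 0.14871 + 0.12806 + 0.15864 = 0.4354 dits.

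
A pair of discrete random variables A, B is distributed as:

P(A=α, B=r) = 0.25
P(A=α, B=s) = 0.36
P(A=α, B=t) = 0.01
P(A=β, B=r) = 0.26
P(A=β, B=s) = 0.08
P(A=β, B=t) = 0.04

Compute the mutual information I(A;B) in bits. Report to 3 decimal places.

0.111 bits

Marginals: p(A) = (0.6200, 0.3800), p(B) = (0.5100, 0.4400, 0.0500).
I(A;B) = H(A) + H(B) − H(A,B).
H(A) = 0.9580, H(B) = 1.2327, H(A,B) = 2.0796.
I(A;B) = 0.9580 + 1.2327 − 2.0796 = 0.111 bits.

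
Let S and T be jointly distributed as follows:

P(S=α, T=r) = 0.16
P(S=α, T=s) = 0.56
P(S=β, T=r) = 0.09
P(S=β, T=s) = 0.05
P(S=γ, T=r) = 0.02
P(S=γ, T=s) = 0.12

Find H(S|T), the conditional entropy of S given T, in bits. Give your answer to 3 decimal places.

Marginals: p(S) = (0.7200, 0.1400, 0.1400), p(T) = (0.2700, 0.7300).
H(S|T) = Σ p(T) · H(S|T=·).
  T=r: p=0.2700, H(S|T=r) = 1.2538
  T=s: p=0.7300, H(S|T=s) = 0.9865
Weighted sum = 1.059 bits.

1.059 bits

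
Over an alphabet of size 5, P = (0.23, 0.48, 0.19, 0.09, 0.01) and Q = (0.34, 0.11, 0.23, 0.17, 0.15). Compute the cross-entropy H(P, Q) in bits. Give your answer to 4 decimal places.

2.5468 bits

H(P,Q) = −Σ p·log₂ q.
  −0.23·log₂(0.34) = 0.35797
  −0.48·log₂(0.11) = 1.52852
  −0.19·log₂(0.23) = 0.40286
  −0.09·log₂(0.17) = 0.23008
  −0.01·log₂(0.15) = 0.02737
H(P,Q) = 2.5468 bits.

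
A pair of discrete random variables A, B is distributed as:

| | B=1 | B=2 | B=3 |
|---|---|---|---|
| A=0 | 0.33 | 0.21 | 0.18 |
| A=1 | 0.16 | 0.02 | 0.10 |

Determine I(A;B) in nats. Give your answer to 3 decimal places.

0.033 nats

Marginals: p(A) = (0.7200, 0.2800), p(B) = (0.4900, 0.2300, 0.2800).
I(A;B) = Σ p(x,y)·ln[p(x,y)/(p(x)p(y))].
  (0,1): 0.33·ln(0.9354) = -0.0220
  (0,2): 0.21·ln(1.2681) = 0.0499
  (0,3): 0.18·ln(0.8929) = -0.0204
  (1,1): 0.16·ln(1.1662) = 0.0246
  (1,2): 0.02·ln(0.3106) = -0.0234
  (1,3): 0.10·ln(1.2755) = 0.0243
Sum = 0.033 nats.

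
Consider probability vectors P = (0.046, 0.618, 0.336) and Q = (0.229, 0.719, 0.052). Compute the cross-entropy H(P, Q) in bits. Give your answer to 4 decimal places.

1.8251 bits

H(P,Q) = −Σ p·log₂ q.
  −0.046·log₂(0.229) = 0.09782
  −0.618·log₂(0.719) = 0.29413
  −0.336·log₂(0.052) = 1.43316
H(P,Q) = 1.8251 bits.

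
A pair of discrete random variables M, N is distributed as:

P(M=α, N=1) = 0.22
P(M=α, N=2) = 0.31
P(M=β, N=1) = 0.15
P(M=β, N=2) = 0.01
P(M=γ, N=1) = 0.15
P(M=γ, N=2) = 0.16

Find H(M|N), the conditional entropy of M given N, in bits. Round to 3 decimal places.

1.316 bits

Marginals: p(M) = (0.5300, 0.1600, 0.3100), p(N) = (0.5200, 0.4800).
H(M|N) = Σ p(N) · H(M|N=·).
  N=1: p=0.5200, H(M|N=1) = 1.5598
  N=2: p=0.4800, H(M|N=2) = 1.0520
Weighted sum = 1.316 bits.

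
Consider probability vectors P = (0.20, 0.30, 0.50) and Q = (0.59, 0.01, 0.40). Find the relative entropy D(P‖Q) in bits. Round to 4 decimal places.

1.3209 bits

D(P‖Q) = Σ p·log₂(p/q).
  0.20·log₂(0.20/0.59) = -0.31214
  0.30·log₂(0.30/0.01) = 1.47207
  0.50·log₂(0.50/0.40) = 0.16096
D(P‖Q) = 1.3209 bits.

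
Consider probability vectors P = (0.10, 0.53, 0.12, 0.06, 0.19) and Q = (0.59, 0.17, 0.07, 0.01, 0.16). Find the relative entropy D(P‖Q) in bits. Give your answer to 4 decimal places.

0.9089 bits

D(P‖Q) = Σ p·log₂(p/q).
  0.10·log₂(0.10/0.59) = -0.25607
  0.53·log₂(0.53/0.17) = 0.86944
  0.12·log₂(0.12/0.07) = 0.09331
  0.06·log₂(0.06/0.01) = 0.15510
  0.19·log₂(0.19/0.16) = 0.04711
D(P‖Q) = 0.9089 bits.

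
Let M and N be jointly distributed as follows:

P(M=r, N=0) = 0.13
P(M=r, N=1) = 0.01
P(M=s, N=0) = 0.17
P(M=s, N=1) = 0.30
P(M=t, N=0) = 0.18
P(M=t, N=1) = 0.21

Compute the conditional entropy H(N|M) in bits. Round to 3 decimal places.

Chain rule: H(N|M) = H(M,N) − H(M).
Marginals: p(M) = (0.1400, 0.4700, 0.3900), p(N) = (0.4800, 0.5200).
H(M,N) = 2.3229 bits; H(M) = 1.4389 bits.
H(N|M) = 2.3229 − 1.4389 = 0.884 bits.

0.884 bits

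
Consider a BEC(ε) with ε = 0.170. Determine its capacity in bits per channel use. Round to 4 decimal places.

0.8300 bits

Binary erasure channel: capacity C = 1 − ε.
C = 1 − 0.170 = 0.8300 bits per channel use.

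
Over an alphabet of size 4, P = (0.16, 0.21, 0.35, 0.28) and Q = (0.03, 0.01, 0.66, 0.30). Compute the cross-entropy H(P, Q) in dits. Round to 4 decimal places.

0.8732 dits

H(P,Q) = −Σ p·log₁₀ q.
  −0.16·log₁₀(0.03) = 0.24366
  −0.21·log₁₀(0.01) = 0.42000
  −0.35·log₁₀(0.66) = 0.06316
  −0.28·log₁₀(0.30) = 0.14641
H(P,Q) = 0.8732 dits.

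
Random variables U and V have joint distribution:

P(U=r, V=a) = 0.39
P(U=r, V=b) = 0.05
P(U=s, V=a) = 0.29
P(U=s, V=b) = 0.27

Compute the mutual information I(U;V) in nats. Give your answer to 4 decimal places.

0.0833 nats

Marginals: p(U) = (0.4400, 0.5600), p(V) = (0.6800, 0.3200).
I(U;V) = Σ p(x,y)·ln[p(x,y)/(p(x)p(y))].
  (r,a): 0.39·ln(1.3035) = 0.10336
  (r,b): 0.05·ln(0.3551) = -0.05177
  (s,a): 0.29·ln(0.7616) = -0.07899
  (s,b): 0.27·ln(1.5067) = 0.11068
Sum = 0.0833 nats.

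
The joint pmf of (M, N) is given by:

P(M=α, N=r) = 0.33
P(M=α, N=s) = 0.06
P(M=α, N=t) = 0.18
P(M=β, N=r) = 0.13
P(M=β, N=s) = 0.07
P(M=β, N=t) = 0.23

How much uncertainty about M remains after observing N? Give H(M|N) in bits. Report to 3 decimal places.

Marginals: p(M) = (0.5700, 0.4300), p(N) = (0.4600, 0.1300, 0.4100).
H(M|N) = Σ p(N) · H(M|N=·).
  N=r: p=0.4600, H(M|N=r) = 0.8590
  N=s: p=0.1300, H(M|N=s) = 0.9957
  N=t: p=0.4100, H(M|N=t) = 0.9892
Weighted sum = 0.930 bits.

0.930 bits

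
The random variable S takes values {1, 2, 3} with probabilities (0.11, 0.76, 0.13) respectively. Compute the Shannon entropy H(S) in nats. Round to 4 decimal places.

0.7166 nats

H(S) = −Σ p·ln p.
  −(0.11)·ln(0.11) = 0.24280
  −(0.76)·ln(0.76) = 0.20857
  −(0.13)·ln(0.13) = 0.26523
Sum: 0.24280 + 0.20857 + 0.26523 = 0.7166 nats.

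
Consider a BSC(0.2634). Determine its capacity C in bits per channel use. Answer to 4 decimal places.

0.1682 bits

Binary symmetric channel: C = 1 − h₂(ε) where h₂ is the binary entropy function.
h₂(0.2634) = −0.2634·log₂0.2634 − 0.7366·log₂0.7366 = 0.8318.
C = 1 − 0.8318 = 0.1682 bits per channel use.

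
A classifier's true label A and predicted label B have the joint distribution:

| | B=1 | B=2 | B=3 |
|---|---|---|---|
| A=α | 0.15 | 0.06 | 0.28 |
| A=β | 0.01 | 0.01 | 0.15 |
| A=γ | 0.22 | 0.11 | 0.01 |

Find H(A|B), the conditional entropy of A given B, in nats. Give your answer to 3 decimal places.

Chain rule: H(A|B) = H(A,B) − H(B).
Marginals: p(A) = (0.4900, 0.1700, 0.3400), p(B) = (0.3800, 0.1800, 0.4400).
H(A,B) = 1.8084 nats; H(B) = 1.0376 nats.
H(A|B) = 1.8084 − 1.0376 = 0.771 nats.

0.771 nats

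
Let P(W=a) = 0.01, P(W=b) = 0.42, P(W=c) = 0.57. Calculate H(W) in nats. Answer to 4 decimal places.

0.7308 nats

H(W) = −Σ p·ln p.
  −(0.01)·ln(0.01) = 0.04605
  −(0.42)·ln(0.42) = 0.36435
  −(0.57)·ln(0.57) = 0.32041
Sum: 0.04605 + 0.36435 + 0.32041 = 0.7308 nats.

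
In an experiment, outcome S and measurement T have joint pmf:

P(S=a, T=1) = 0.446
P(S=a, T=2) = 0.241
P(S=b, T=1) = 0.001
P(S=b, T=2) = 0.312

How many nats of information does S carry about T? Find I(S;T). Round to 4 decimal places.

0.2356 nats

Marginals: p(S) = (0.6870, 0.3130), p(T) = (0.4470, 0.5530).
I(S;T) = H(S) + H(T) − H(S,T).
H(S) = 0.6215, H(T) = 0.6875, H(S,T) = 1.0734.
I(S;T) = 0.6215 + 0.6875 − 1.0734 = 0.2356 nats.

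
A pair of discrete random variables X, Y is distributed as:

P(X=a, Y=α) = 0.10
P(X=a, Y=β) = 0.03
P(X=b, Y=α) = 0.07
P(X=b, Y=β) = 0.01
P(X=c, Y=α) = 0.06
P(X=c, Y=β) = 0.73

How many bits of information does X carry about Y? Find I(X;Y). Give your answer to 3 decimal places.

Marginals: p(X) = (0.1300, 0.0800, 0.7900), p(Y) = (0.2300, 0.7700).
I(X;Y) = H(X) + H(Y) − H(X,Y).
H(X) = 0.9428, H(Y) = 0.7780, H(X,Y) = 1.3939.
I(X;Y) = 0.9428 + 0.7780 − 1.3939 = 0.327 bits.

0.327 bits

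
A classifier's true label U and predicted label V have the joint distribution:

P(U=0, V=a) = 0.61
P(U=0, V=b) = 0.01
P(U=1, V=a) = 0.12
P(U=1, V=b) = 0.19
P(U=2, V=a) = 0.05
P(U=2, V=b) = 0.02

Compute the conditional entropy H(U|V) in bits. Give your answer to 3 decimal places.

Marginals: p(U) = (0.6200, 0.3100, 0.0700), p(V) = (0.7800, 0.2200).
H(U|V) = Σ p(V) · H(U|V=·).
  V=a: p=0.7800, H(U|V=a) = 0.9469
  V=b: p=0.2200, H(U|V=b) = 0.6999
Weighted sum = 0.893 bits.

0.893 bits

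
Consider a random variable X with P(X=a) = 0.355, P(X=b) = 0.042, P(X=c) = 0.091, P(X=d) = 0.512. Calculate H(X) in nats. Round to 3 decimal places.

1.062 nats

H(X) = −Σ p·ln p.
  −(0.355)·ln(0.355) = 0.3677
  −(0.042)·ln(0.042) = 0.1331
  −(0.091)·ln(0.091) = 0.2181
  −(0.512)·ln(0.512) = 0.3427
Sum: 0.3677 + 0.1331 + 0.2181 + 0.3427 = 1.062 nats.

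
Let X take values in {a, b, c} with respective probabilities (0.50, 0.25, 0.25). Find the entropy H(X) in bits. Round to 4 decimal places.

H(X) = −Σ p·log₂ p.
  −(0.50)·log₂(0.50) = 0.50000
  −(0.25)·log₂(0.25) = 0.50000
  −(0.25)·log₂(0.25) = 0.50000
Sum: 0.50000 + 0.50000 + 0.50000 = 1.5000 bits.

1.5000 bits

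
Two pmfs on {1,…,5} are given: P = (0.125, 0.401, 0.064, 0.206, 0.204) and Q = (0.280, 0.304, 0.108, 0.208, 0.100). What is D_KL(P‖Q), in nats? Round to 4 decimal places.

0.1202 nats

D(P‖Q) = Σ p·ln(p/q).
  0.125·ln(0.125/0.280) = -0.10081
  0.401·ln(0.401/0.304) = 0.11105
  0.064·ln(0.064/0.108) = -0.03349
  0.206·ln(0.206/0.208) = -0.00199
  0.204·ln(0.204/0.100) = 0.14544
D(P‖Q) = 0.1202 nats.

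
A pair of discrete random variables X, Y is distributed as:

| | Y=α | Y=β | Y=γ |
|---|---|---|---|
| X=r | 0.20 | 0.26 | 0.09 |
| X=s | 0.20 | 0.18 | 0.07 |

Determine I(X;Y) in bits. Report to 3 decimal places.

Marginals: p(X) = (0.5500, 0.4500), p(Y) = (0.4000, 0.4400, 0.1600).
I(X;Y) = Σ p(x,y)·log₂[p(x,y)/(p(x)p(y))].
  (r,α): 0.20·log₂(0.9091) = -0.0275
  (r,β): 0.26·log₂(1.0744) = 0.0269
  (r,γ): 0.09·log₂(1.0227) = 0.0029
  (s,α): 0.20·log₂(1.1111) = 0.0304
  (s,β): 0.18·log₂(0.9091) = -0.0248
  (s,γ): 0.07·log₂(0.9722) = -0.0028
Sum = 0.005 bits.

0.005 bits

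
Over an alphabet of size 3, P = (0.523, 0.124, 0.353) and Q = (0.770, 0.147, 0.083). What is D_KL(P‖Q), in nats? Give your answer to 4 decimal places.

D(P‖Q) = Σ p·ln(p/q).
  0.523·ln(0.523/0.770) = -0.20230
  0.124·ln(0.124/0.147) = -0.02110
  0.353·ln(0.353/0.083) = 0.51101
D(P‖Q) = 0.2876 nats.

0.2876 nats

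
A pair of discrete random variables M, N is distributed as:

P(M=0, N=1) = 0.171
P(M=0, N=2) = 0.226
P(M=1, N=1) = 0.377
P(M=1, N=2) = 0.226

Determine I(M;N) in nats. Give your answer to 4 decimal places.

Marginals: p(M) = (0.3970, 0.6030), p(N) = (0.5480, 0.4520).
I(M;N) = H(M) + H(N) − H(M,N).
H(M) = 0.6718, H(N) = 0.6885, H(M,N) = 1.3420.
I(M;N) = 0.6718 + 0.6885 − 1.3420 = 0.0183 nats.

0.0183 nats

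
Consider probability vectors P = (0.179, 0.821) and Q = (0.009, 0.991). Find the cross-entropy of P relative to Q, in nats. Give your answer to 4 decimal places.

0.8506 nats

H(P,Q) = −Σ p·ln q.
  −0.179·ln(0.009) = 0.84318
  −0.821·ln(0.991) = 0.00742
H(P,Q) = 0.8506 nats.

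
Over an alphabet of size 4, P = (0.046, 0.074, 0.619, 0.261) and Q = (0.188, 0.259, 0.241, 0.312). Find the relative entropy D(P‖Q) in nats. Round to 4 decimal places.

0.3799 nats

D(P‖Q) = Σ p·ln(p/q).
  0.046·ln(0.046/0.188) = -0.06476
  0.074·ln(0.074/0.259) = -0.09270
  0.619·ln(0.619/0.241) = 0.58391
  0.261·ln(0.261/0.312) = -0.04658
D(P‖Q) = 0.3799 nats.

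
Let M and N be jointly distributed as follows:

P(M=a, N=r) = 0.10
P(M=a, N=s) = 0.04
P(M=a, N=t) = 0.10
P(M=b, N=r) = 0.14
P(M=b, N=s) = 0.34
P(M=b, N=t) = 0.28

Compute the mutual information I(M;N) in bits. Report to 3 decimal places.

Marginals: p(M) = (0.2400, 0.7600), p(N) = (0.2400, 0.3800, 0.3800).
I(M;N) = Σ p(x,y)·log₂[p(x,y)/(p(x)p(y))].
  (a,r): 0.10·log₂(1.7361) = 0.0796
  (a,s): 0.04·log₂(0.4386) = -0.0476
  (a,t): 0.10·log₂(1.0965) = 0.0133
  (b,r): 0.14·log₂(0.7675) = -0.0534
  (b,s): 0.34·log₂(1.1773) = 0.0801
  (b,t): 0.28·log₂(0.9695) = -0.0125
Sum = 0.059 bits.

0.059 bits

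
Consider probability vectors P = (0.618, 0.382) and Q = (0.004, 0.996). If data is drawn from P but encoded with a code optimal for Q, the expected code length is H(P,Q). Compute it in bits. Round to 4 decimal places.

H(P,Q) = −Σ p·log₂ q.
  −0.618·log₂(0.004) = 4.92285
  −0.382·log₂(0.996) = 0.00221
H(P,Q) = 4.9251 bits.

4.9251 bits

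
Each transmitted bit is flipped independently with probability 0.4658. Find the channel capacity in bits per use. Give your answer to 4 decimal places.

Binary symmetric channel: C = 1 − h₂(ε) where h₂ is the binary entropy function.
h₂(0.4658) = −0.4658·log₂0.4658 − 0.5342·log₂0.5342 = 0.9966.
C = 1 − 0.9966 = 0.0034 bits per channel use.

0.0034 bits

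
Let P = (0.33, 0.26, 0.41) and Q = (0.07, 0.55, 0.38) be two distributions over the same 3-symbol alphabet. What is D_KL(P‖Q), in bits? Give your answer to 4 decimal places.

0.5021 bits

D(P‖Q) = Σ p·log₂(p/q).
  0.33·log₂(0.33/0.07) = 0.73822
  0.26·log₂(0.26/0.55) = -0.28104
  0.41·log₂(0.41/0.38) = 0.04495
D(P‖Q) = 0.5021 bits.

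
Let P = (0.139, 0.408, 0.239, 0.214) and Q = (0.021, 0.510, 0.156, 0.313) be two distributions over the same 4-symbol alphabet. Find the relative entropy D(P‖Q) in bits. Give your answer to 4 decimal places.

0.2774 bits

D(P‖Q) = Σ p·log₂(p/q).
  0.139·log₂(0.139/0.021) = 0.37900
  0.408·log₂(0.408/0.510) = -0.13135
  0.239·log₂(0.239/0.156) = 0.14710
  0.214·log₂(0.214/0.313) = -0.11739
D(P‖Q) = 0.2774 bits.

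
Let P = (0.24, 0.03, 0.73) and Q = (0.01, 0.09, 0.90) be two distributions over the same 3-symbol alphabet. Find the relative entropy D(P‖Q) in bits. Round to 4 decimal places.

0.8324 bits

D(P‖Q) = Σ p·log₂(p/q).
  0.24·log₂(0.24/0.01) = 1.10039
  0.03·log₂(0.03/0.09) = -0.04755
  0.73·log₂(0.73/0.90) = -0.22048
D(P‖Q) = 0.8324 bits.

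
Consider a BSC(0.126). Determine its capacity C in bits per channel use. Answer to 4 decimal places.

0.4536 bits

Binary symmetric channel: C = 1 − h₂(ε) where h₂ is the binary entropy function.
h₂(0.126) = −0.126·log₂0.126 − 0.874·log₂0.874 = 0.5464.
C = 1 − 0.5464 = 0.4536 bits per channel use.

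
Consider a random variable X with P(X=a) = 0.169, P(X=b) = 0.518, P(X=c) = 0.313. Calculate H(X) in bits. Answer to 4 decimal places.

1.4496 bits

H(X) = −Σ p·log₂ p.
  −(0.169)·log₂(0.169) = 0.43347
  −(0.518)·log₂(0.518) = 0.49157
  −(0.313)·log₂(0.313) = 0.52451
Sum: 0.43347 + 0.49157 + 0.52451 = 1.4496 bits.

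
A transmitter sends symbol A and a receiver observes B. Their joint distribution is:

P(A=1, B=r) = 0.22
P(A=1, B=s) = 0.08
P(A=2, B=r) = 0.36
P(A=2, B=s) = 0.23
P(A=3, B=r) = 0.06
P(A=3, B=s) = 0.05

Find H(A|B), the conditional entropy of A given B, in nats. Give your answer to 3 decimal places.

0.906 nats

Marginals: p(A) = (0.3000, 0.5900, 0.1100), p(B) = (0.6400, 0.3600).
H(A|B) = Σ p(B) · H(A|B=·).
  B=r: p=0.6400, H(A|B=r) = 0.9126
  B=s: p=0.3600, H(A|B=s) = 0.8947
Weighted sum = 0.906 nats.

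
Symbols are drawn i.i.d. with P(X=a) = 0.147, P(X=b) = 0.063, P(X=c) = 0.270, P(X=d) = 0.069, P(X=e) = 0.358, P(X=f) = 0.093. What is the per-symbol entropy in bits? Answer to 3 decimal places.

2.283 bits

H(X) = −Σ p·log₂ p.
  −(0.147)·log₂(0.147) = 0.4066
  −(0.063)·log₂(0.063) = 0.2513
  −(0.270)·log₂(0.270) = 0.5100
  −(0.069)·log₂(0.069) = 0.2662
  −(0.358)·log₂(0.358) = 0.5305
  −(0.093)·log₂(0.093) = 0.3187
Sum: 0.4066 + 0.2513 + 0.5100 + 0.2662 + 0.5305 + 0.3187 = 2.283 bits.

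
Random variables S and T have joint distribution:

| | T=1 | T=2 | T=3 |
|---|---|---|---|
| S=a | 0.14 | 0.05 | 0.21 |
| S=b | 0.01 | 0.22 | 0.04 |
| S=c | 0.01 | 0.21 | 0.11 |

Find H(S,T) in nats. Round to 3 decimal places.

1.877 nats

H(S,T) = −Σ p(x,y)·ln p(x,y) over all 9 cells.
  cell (a,1): −0.14·ln0.14 = 0.2753
  cell (a,2): −0.05·ln0.05 = 0.1498
  cell (a,3): −0.21·ln0.21 = 0.3277
  cell (b,1): −0.01·ln0.01 = 0.0461
  cell (b,2): −0.22·ln0.22 = 0.3331
  cell (b,3): −0.04·ln0.04 = 0.1288
  cell (c,1): −0.01·ln0.01 = 0.0461
  cell (c,2): −0.21·ln0.21 = 0.3277
  cell (c,3): −0.11·ln0.11 = 0.2428
Sum = 1.877 nats.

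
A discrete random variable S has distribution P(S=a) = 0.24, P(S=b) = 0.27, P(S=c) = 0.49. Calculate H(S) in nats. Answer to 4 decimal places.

1.0456 nats

H(S) = −Σ p·ln p.
  −(0.24)·ln(0.24) = 0.34251
  −(0.27)·ln(0.27) = 0.35352
  −(0.49)·ln(0.49) = 0.34954
Sum: 0.34251 + 0.35352 + 0.34954 = 1.0456 nats.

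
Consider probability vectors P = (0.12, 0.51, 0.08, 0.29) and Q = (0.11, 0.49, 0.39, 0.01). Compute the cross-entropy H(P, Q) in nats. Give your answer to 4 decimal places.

H(P,Q) = −Σ p·ln q.
  −0.12·ln(0.11) = 0.26487
  −0.51·ln(0.49) = 0.36381
  −0.08·ln(0.39) = 0.07533
  −0.29·ln(0.01) = 1.33550
H(P,Q) = 2.0395 nats.

2.0395 nats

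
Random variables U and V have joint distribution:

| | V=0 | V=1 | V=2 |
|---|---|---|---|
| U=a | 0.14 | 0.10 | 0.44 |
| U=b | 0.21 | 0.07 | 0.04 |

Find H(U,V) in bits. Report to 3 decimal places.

2.178 bits

H(U,V) = −Σ p(x,y)·log₂ p(x,y) over all 6 cells.
  cell (a,0): −0.14·log₂0.14 = 0.3971
  cell (a,1): −0.10·log₂0.10 = 0.3322
  cell (a,2): −0.44·log₂0.44 = 0.5211
  cell (b,0): −0.21·log₂0.21 = 0.4728
  cell (b,1): −0.07·log₂0.07 = 0.2686
  cell (b,2): −0.04·log₂0.04 = 0.1858
Sum = 2.178 bits.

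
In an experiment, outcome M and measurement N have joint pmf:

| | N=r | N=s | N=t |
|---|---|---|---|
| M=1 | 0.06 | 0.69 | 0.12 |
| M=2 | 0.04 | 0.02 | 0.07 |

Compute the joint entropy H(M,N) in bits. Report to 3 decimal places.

H(M,N) = −Σ p(x,y)·log₂ p(x,y) over all 6 cells.
  cell (1,r): −0.06·log₂0.06 = 0.2435
  cell (1,s): −0.69·log₂0.69 = 0.3694
  cell (1,t): −0.12·log₂0.12 = 0.3671
  cell (2,r): −0.04·log₂0.04 = 0.1858
  cell (2,s): −0.02·log₂0.02 = 0.1129
  cell (2,t): −0.07·log₂0.07 = 0.2686
Sum = 1.547 bits.

1.547 bits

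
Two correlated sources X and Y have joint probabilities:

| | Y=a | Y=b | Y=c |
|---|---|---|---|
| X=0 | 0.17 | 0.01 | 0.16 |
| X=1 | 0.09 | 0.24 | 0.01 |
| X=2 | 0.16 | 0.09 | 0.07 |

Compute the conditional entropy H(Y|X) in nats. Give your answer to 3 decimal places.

Marginals: p(X) = (0.3400, 0.3400, 0.3200), p(Y) = (0.4200, 0.3400, 0.2400).
H(Y|X) = Σ p(X) · H(Y|X=·).
  X=0: p=0.3400, H(Y|X=0) = 0.8050
  X=1: p=0.3400, H(Y|X=1) = 0.7014
  X=2: p=0.3200, H(Y|X=2) = 1.0358
Weighted sum = 0.844 nats.

0.844 nats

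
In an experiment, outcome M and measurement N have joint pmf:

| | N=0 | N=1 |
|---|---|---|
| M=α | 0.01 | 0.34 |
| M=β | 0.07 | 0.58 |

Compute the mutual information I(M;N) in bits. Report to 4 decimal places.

0.0163 bits

Marginals: p(M) = (0.3500, 0.6500), p(N) = (0.0800, 0.9200).
I(M;N) = H(M) + H(N) − H(M,N).
H(M) = 0.9341, H(N) = 0.4022, H(M,N) = 1.3200.
I(M;N) = 0.9341 + 0.4022 − 1.3200 = 0.0163 bits.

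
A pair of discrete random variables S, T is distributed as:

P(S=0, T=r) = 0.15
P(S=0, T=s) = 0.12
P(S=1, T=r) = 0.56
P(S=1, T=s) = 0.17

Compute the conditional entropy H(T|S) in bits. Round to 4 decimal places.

0.8392 bits

Marginals: p(S) = (0.2700, 0.7300), p(T) = (0.7100, 0.2900).
H(T|S) = Σ p(S) · H(T|S=·).
  S=0: p=0.2700, H(T|S=0) = 0.9911
  S=1: p=0.7300, H(T|S=1) = 0.7830
Weighted sum = 0.8392 bits.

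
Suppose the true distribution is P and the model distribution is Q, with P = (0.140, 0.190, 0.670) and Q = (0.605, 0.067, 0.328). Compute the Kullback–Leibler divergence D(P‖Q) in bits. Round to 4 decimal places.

0.6805 bits

D(P‖Q) = Σ p·log₂(p/q).
  0.140·log₂(0.140/0.605) = -0.29561
  0.190·log₂(0.190/0.067) = 0.28572
  0.670·log₂(0.670/0.328) = 0.69041
D(P‖Q) = 0.6805 bits.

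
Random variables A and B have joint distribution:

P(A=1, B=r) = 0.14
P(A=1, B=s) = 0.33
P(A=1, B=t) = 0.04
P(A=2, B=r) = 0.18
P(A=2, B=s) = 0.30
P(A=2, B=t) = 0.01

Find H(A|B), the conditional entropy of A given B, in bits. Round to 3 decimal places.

Chain rule: H(A|B) = H(A,B) − H(B).
Marginals: p(A) = (0.5100, 0.4900), p(B) = (0.3200, 0.6300, 0.0500).
H(A,B) = 2.1435 bits; H(B) = 1.1621 bits.
H(A|B) = 2.1435 − 1.1621 = 0.981 bits.

0.981 bits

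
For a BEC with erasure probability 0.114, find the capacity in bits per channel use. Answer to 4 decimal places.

0.8860 bits

Binary erasure channel: capacity C = 1 − ε.
C = 1 − 0.114 = 0.8860 bits per channel use.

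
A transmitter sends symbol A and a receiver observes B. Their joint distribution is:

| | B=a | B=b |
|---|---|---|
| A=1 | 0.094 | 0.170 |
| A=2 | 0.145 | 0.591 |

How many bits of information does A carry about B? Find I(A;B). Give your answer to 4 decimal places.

0.0185 bits

Marginals: p(A) = (0.2640, 0.7360), p(B) = (0.2390, 0.7610).
I(A;B) = Σ p(x,y)·log₂[p(x,y)/(p(x)p(y))].
  (1,a): 0.094·log₂(1.4898) = 0.05406
  (1,b): 0.170·log₂(0.8462) = -0.04097
  (2,a): 0.145·log₂(0.8243) = -0.04042
  (2,b): 0.591·log₂(1.0552) = 0.04579
Sum = 0.0185 bits.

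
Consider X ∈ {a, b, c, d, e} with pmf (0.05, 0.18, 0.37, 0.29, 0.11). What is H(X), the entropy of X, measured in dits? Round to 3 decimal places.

0.620 dits

H(X) = −Σ p·log₁₀ p.
  −(0.05)·log₁₀(0.05) = 0.0651
  −(0.18)·log₁₀(0.18) = 0.1341
  −(0.37)·log₁₀(0.37) = 0.1598
  −(0.29)·log₁₀(0.29) = 0.1559
  −(0.11)·log₁₀(0.11) = 0.1054
Sum: 0.0651 + 0.1341 + 0.1598 + 0.1559 + 0.1054 = 0.620 dits.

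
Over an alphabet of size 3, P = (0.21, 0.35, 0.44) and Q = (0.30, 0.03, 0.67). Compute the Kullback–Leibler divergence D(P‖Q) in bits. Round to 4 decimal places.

0.8655 bits

D(P‖Q) = Σ p·log₂(p/q).
  0.21·log₂(0.21/0.30) = -0.10806
  0.35·log₂(0.35/0.03) = 1.24051
  0.44·log₂(0.44/0.67) = -0.26693
D(P‖Q) = 0.8655 bits.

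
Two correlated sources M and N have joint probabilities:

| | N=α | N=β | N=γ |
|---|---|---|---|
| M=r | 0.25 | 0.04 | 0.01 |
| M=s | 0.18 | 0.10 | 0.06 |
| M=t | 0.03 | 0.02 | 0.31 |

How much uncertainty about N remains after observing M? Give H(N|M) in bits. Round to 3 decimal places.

Chain rule: H(N|M) = H(M,N) − H(M).
Marginals: p(M) = (0.3000, 0.3400, 0.3600), p(N) = (0.4600, 0.1600, 0.3800).
H(M,N) = 2.5617 bits; H(M) = 1.5809 bits.
H(N|M) = 2.5617 − 1.5809 = 0.981 bits.

0.981 bits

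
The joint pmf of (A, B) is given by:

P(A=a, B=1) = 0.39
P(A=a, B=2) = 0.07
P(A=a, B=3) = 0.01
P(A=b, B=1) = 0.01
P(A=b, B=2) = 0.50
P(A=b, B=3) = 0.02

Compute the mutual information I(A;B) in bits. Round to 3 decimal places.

0.596 bits

Marginals: p(A) = (0.4700, 0.5300), p(B) = (0.4000, 0.5700, 0.0300).
I(A;B) = H(A) + H(B) − H(A,B).
H(A) = 0.9974, H(B) = 1.1428, H(A,B) = 1.5441.
I(A;B) = 0.9974 + 1.1428 − 1.5441 = 0.596 bits.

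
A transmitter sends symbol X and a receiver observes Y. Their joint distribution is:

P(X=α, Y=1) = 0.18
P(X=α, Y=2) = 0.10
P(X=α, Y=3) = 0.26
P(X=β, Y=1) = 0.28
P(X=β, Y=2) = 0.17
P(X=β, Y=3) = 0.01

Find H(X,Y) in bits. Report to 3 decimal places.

H(X,Y) = −Σ p(x,y)·log₂ p(x,y) over all 6 cells.
  cell (α,1): −0.18·log₂0.18 = 0.4453
  cell (α,2): −0.10·log₂0.10 = 0.3322
  cell (α,3): −0.26·log₂0.26 = 0.5053
  cell (β,1): −0.28·log₂0.28 = 0.5142
  cell (β,2): −0.17·log₂0.17 = 0.4346
  cell (β,3): −0.01·log₂0.01 = 0.0664
Sum = 2.298 bits.

2.298 bits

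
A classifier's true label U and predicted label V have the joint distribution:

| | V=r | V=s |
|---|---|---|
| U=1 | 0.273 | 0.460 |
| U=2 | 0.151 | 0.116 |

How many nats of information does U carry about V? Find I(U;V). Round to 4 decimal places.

0.0148 nats

Marginals: p(U) = (0.7330, 0.2670), p(V) = (0.4240, 0.5760).
I(U;V) = Σ p(x,y)·ln[p(x,y)/(p(x)p(y))].
  (1,r): 0.273·ln(0.8784) = -0.03540
  (1,s): 0.460·ln(1.0895) = 0.03944
  (2,r): 0.151·ln(1.3338) = 0.04350
  (2,s): 0.116·ln(0.7543) = -0.03271
Sum = 0.0148 nats.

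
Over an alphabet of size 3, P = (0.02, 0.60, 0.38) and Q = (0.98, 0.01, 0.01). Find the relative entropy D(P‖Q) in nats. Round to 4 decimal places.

3.7611 nats

D(P‖Q) = Σ p·ln(p/q).
  0.02·ln(0.02/0.98) = -0.07784
  0.60·ln(0.60/0.01) = 2.45661
  0.38·ln(0.38/0.01) = 1.38228
D(P‖Q) = 3.7611 nats.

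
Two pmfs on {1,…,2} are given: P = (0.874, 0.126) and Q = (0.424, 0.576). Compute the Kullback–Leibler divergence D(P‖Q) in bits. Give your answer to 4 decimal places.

D(P‖Q) = Σ p·log₂(p/q).
  0.874·log₂(0.874/0.424) = 0.91208
  0.126·log₂(0.126/0.576) = -0.27627
D(P‖Q) = 0.6358 bits.

0.6358 bits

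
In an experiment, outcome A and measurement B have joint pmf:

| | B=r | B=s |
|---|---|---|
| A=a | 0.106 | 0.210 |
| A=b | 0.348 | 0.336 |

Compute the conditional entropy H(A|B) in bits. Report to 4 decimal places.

0.8808 bits

Chain rule: H(A|B) = H(A,B) − H(B).
Marginals: p(A) = (0.3160, 0.6840), p(B) = (0.4540, 0.5460).
H(A,B) = 1.8747 bits; H(B) = 0.9939 bits.
H(A|B) = 1.8747 − 0.9939 = 0.8808 bits.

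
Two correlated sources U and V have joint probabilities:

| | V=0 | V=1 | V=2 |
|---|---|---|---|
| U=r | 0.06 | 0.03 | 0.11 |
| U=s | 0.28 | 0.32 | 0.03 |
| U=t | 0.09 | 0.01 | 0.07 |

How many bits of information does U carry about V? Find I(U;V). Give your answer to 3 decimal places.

0.261 bits

Marginals: p(U) = (0.2000, 0.6300, 0.1700), p(V) = (0.4300, 0.3600, 0.2100).
I(U;V) = Σ p(x,y)·log₂[p(x,y)/(p(x)p(y))].
  (r,0): 0.06·log₂(0.6977) = -0.0312
  (r,1): 0.03·log₂(0.4167) = -0.0379
  (r,2): 0.11·log₂(2.6190) = 0.1528
  (s,0): 0.28·log₂(1.0336) = 0.0133
  (s,1): 0.32·log₂(1.4109) = 0.1589
  (s,2): 0.03·log₂(0.2268) = -0.0642
  (t,0): 0.09·log₂(1.2312) = 0.0270
  (t,1): 0.01·log₂(0.1634) = -0.0261
  (t,2): 0.07·log₂(1.9608) = 0.0680
Sum = 0.261 bits.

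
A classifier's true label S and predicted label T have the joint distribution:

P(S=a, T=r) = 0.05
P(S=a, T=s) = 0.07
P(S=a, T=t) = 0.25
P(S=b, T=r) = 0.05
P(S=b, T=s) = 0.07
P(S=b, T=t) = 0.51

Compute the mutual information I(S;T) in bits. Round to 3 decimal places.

0.016 bits

Marginals: p(S) = (0.3700, 0.6300), p(T) = (0.1000, 0.1400, 0.7600).
I(S;T) = Σ p(x,y)·log₂[p(x,y)/(p(x)p(y))].
  (a,r): 0.05·log₂(1.3514) = 0.0217
  (a,s): 0.07·log₂(1.3514) = 0.0304
  (a,t): 0.25·log₂(0.8890) = -0.0424
  (b,r): 0.05·log₂(0.7937) = -0.0167
  (b,s): 0.07·log₂(0.7937) = -0.0233
  (b,t): 0.51·log₂(1.0652) = 0.0464
Sum = 0.016 bits.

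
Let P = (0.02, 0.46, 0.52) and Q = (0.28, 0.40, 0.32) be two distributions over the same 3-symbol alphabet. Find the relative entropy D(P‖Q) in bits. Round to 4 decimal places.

0.3808 bits

D(P‖Q) = Σ p·log₂(p/q).
  0.02·log₂(0.02/0.28) = -0.07615
  0.46·log₂(0.46/0.40) = 0.09275
  0.52·log₂(0.52/0.32) = 0.36423
D(P‖Q) = 0.3808 bits.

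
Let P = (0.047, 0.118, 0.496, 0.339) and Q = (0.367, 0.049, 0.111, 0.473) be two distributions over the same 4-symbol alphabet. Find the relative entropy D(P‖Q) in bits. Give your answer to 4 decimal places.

0.9186 bits

D(P‖Q) = Σ p·log₂(p/q).
  0.047·log₂(0.047/0.367) = -0.13936
  0.118·log₂(0.118/0.049) = 0.14962
  0.496·log₂(0.496/0.111) = 1.07125
  0.339·log₂(0.339/0.473) = -0.16291
D(P‖Q) = 0.9186 bits.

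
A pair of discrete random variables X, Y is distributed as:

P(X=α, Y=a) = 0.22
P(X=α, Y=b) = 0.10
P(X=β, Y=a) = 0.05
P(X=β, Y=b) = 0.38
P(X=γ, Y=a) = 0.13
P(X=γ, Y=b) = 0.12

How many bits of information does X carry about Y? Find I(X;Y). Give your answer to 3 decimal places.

Marginals: p(X) = (0.3200, 0.4300, 0.2500), p(Y) = (0.4000, 0.6000).
I(X;Y) = H(X) + H(Y) − H(X,Y).
H(X) = 1.5496, H(Y) = 0.9710, H(X,Y) = 2.3090.
I(X;Y) = 1.5496 + 0.9710 − 2.3090 = 0.212 bits.

0.212 bits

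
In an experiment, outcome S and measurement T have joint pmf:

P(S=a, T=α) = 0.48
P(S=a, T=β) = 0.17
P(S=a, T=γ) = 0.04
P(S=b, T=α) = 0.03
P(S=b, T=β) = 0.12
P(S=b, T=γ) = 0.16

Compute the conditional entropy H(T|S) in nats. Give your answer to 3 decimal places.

Marginals: p(S) = (0.6900, 0.3100), p(T) = (0.5100, 0.2900, 0.2000).
H(T|S) = Σ p(S) · H(T|S=·).
  S=a: p=0.6900, H(T|S=a) = 0.7627
  S=b: p=0.3100, H(T|S=b) = 0.9348
Weighted sum = 0.816 nats.

0.816 nats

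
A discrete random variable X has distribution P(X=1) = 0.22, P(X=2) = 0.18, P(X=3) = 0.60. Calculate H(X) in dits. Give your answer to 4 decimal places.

H(X) = −Σ p·log₁₀ p.
  −(0.22)·log₁₀(0.22) = 0.14467
  −(0.18)·log₁₀(0.18) = 0.13405
  −(0.60)·log₁₀(0.60) = 0.13311
Sum: 0.14467 + 0.13405 + 0.13311 = 0.4118 dits.

0.4118 dits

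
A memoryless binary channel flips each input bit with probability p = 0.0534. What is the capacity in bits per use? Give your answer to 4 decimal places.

Binary symmetric channel: C = 1 − h₂(ε) where h₂ is the binary entropy function.
h₂(0.0534) = −0.0534·log₂0.0534 − 0.9466·log₂0.9466 = 0.3007.
C = 1 − 0.3007 = 0.6993 bits per channel use.

0.6993 bits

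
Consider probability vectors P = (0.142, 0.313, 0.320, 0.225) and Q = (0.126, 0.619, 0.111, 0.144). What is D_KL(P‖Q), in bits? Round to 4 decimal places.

D(P‖Q) = Σ p·log₂(p/q).
  0.142·log₂(0.142/0.126) = 0.02449
  0.313·log₂(0.313/0.619) = -0.30792
  0.320·log₂(0.320/0.111) = 0.48880
  0.225·log₂(0.225/0.144) = 0.14487
D(P‖Q) = 0.3502 bits.

0.3502 bits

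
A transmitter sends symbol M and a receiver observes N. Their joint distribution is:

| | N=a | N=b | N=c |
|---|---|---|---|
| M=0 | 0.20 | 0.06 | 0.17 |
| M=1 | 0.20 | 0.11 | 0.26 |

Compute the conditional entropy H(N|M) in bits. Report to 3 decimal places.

Chain rule: H(N|M) = H(M,N) − H(M).
Marginals: p(M) = (0.4300, 0.5700), p(N) = (0.4000, 0.1700, 0.4300).
H(M,N) = 2.4625 bits; H(M) = 0.9858 bits.
H(N|M) = 2.4625 − 0.9858 = 1.477 bits.

1.477 bits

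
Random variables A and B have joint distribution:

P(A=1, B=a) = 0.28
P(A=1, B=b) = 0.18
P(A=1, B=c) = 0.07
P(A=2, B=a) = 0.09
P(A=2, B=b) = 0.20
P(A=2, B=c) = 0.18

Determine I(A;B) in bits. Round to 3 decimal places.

0.108 bits

Marginals: p(A) = (0.5300, 0.4700), p(B) = (0.3700, 0.3800, 0.2500).
I(A;B) = H(A) + H(B) − H(A,B).
H(A) = 0.9974, H(B) = 1.5612, H(A,B) = 2.4504.
I(A;B) = 0.9974 + 1.5612 − 2.4504 = 0.108 bits.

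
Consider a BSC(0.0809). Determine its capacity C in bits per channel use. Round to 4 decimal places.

0.5947 bits

Binary symmetric channel: C = 1 − h₂(ε) where h₂ is the binary entropy function.
h₂(0.0809) = −0.0809·log₂0.0809 − 0.9191·log₂0.9191 = 0.4053.
C = 1 − 0.4053 = 0.5947 bits per channel use.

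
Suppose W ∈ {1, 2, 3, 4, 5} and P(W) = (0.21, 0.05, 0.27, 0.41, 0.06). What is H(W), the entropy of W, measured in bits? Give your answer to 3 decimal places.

1.970 bits

H(W) = −Σ p·log₂ p.
  −(0.21)·log₂(0.21) = 0.4728
  −(0.05)·log₂(0.05) = 0.2161
  −(0.27)·log₂(0.27) = 0.5100
  −(0.41)·log₂(0.41) = 0.5274
  −(0.06)·log₂(0.06) = 0.2435
Sum: 0.4728 + 0.2161 + 0.5100 + 0.5274 + 0.2435 = 1.970 bits.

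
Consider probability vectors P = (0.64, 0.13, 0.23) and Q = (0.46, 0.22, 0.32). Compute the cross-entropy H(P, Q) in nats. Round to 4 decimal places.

H(P,Q) = −Σ p·ln q.
  −0.64·ln(0.46) = 0.49698
  −0.13·ln(0.22) = 0.19684
  −0.23·ln(0.32) = 0.26207
H(P,Q) = 0.9559 nats.

0.9559 nats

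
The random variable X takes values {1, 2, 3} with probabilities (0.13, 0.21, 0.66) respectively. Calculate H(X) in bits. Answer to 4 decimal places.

H(X) = −Σ p·log₂ p.
  −(0.13)·log₂(0.13) = 0.38264
  −(0.21)·log₂(0.21) = 0.47282
  −(0.66)·log₂(0.66) = 0.39564
Sum: 0.38264 + 0.47282 + 0.39564 = 1.2511 bits.

1.2511 bits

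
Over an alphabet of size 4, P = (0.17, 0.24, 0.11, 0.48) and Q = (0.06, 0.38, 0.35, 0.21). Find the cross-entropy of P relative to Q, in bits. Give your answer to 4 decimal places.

2.2724 bits

H(P,Q) = −Σ p·log₂ q.
  −0.17·log₂(0.06) = 0.69001
  −0.24·log₂(0.38) = 0.33502
  −0.11·log₂(0.35) = 0.16660
  −0.48·log₂(0.21) = 1.08074
H(P,Q) = 2.2724 bits.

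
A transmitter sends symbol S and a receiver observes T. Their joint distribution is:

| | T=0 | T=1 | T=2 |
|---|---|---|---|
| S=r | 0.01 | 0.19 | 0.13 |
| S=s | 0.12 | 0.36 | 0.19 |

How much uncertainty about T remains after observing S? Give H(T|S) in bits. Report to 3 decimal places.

Chain rule: H(T|S) = H(S,T) − H(S).
Marginals: p(S) = (0.3300, 0.6700), p(T) = (0.1300, 0.5500, 0.3200).
H(S,T) = 2.2572 bits; H(S) = 0.9149 bits.
H(T|S) = 2.2572 − 0.9149 = 1.342 bits.

1.342 bits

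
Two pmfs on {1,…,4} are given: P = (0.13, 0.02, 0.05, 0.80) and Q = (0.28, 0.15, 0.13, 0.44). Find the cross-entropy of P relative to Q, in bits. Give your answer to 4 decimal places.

1.3882 bits

H(P,Q) = −Σ p·log₂ q.
  −0.13·log₂(0.28) = 0.23875
  −0.02·log₂(0.15) = 0.05474
  −0.05·log₂(0.13) = 0.14717
  −0.80·log₂(0.44) = 0.94754
H(P,Q) = 1.3882 bits.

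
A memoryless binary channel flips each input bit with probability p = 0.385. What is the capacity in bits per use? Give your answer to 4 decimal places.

0.0385 bits

Binary symmetric channel: C = 1 − h₂(ε) where h₂ is the binary entropy function.
h₂(0.385) = −0.385·log₂0.385 − 0.615·log₂0.615 = 0.9615.
C = 1 − 0.9615 = 0.0385 bits per channel use.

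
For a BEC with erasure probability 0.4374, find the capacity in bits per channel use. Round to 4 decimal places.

0.5626 bits

Binary erasure channel: capacity C = 1 − ε.
C = 1 − 0.4374 = 0.5626 bits per channel use.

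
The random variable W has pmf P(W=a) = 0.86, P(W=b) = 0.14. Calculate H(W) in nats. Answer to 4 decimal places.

H(W) = −Σ p·ln p.
  −(0.86)·ln(0.86) = 0.12971
  −(0.14)·ln(0.14) = 0.27526
Sum: 0.12971 + 0.27526 = 0.4050 nats.

0.4050 nats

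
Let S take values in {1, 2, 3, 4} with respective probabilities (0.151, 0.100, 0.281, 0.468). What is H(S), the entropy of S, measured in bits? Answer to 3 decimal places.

H(S) = −Σ p·log₂ p.
  −(0.151)·log₂(0.151) = 0.4118
  −(0.100)·log₂(0.100) = 0.3322
  −(0.281)·log₂(0.281) = 0.5146
  −(0.468)·log₂(0.468) = 0.5127
Sum: 0.4118 + 0.3322 + 0.5146 + 0.5127 = 1.771 bits.

1.771 bits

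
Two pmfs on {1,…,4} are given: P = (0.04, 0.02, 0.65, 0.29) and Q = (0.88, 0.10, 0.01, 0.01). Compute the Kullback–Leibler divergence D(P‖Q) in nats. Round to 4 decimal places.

D(P‖Q) = Σ p·ln(p/q).
  0.04·ln(0.04/0.88) = -0.12364
  0.02·ln(0.02/0.10) = -0.03219
  0.65·ln(0.65/0.01) = 2.71335
  0.29·ln(0.29/0.01) = 0.97652
D(P‖Q) = 3.5340 nats.

3.5340 nats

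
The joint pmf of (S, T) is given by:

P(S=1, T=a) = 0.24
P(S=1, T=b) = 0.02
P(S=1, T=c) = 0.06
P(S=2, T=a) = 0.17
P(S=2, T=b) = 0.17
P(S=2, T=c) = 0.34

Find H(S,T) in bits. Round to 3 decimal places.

H(S,T) = −Σ p(x,y)·log₂ p(x,y) over all 6 cells.
  cell (1,a): −0.24·log₂0.24 = 0.4941
  cell (1,b): −0.02·log₂0.02 = 0.1129
  cell (1,c): −0.06·log₂0.06 = 0.2435
  cell (2,a): −0.17·log₂0.17 = 0.4346
  cell (2,b): −0.17·log₂0.17 = 0.4346
  cell (2,c): −0.34·log₂0.34 = 0.5292
Sum = 2.249 bits.

2.249 bits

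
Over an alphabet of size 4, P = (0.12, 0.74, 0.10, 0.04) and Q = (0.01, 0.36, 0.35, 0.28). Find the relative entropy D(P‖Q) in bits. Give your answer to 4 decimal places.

D(P‖Q) = Σ p·log₂(p/q).
  0.12·log₂(0.12/0.01) = 0.43020
  0.74·log₂(0.74/0.36) = 0.76925
  0.10·log₂(0.10/0.35) = -0.18074
  0.04·log₂(0.04/0.28) = -0.11229
D(P‖Q) = 0.9064 bits.

0.9064 bits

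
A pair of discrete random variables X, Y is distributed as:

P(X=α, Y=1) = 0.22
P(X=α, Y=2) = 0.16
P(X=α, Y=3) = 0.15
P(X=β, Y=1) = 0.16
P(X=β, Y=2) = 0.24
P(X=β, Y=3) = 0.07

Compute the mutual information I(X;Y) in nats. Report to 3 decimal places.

0.026 nats

Marginals: p(X) = (0.5300, 0.4700), p(Y) = (0.3800, 0.4000, 0.2200).
I(X;Y) = H(X) + H(Y) − H(X,Y).
H(X) = 0.6913, H(Y) = 1.0673, H(X,Y) = 1.7328.
I(X;Y) = 0.6913 + 1.0673 − 1.7328 = 0.026 nats.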